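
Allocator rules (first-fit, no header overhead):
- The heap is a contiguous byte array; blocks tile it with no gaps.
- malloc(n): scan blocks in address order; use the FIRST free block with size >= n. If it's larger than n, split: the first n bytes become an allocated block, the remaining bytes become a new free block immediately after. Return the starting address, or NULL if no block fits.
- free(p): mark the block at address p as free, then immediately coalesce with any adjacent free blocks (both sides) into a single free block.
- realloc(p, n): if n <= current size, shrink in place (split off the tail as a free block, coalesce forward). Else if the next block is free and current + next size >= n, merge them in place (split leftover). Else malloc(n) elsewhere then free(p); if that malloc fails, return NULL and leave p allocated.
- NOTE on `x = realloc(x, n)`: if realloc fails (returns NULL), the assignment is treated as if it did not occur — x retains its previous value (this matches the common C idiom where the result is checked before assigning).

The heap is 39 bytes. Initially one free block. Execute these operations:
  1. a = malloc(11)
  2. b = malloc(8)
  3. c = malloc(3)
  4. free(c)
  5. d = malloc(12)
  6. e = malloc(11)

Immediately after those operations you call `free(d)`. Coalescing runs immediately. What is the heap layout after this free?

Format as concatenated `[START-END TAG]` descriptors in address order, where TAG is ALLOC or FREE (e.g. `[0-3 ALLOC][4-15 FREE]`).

Op 1: a = malloc(11) -> a = 0; heap: [0-10 ALLOC][11-38 FREE]
Op 2: b = malloc(8) -> b = 11; heap: [0-10 ALLOC][11-18 ALLOC][19-38 FREE]
Op 3: c = malloc(3) -> c = 19; heap: [0-10 ALLOC][11-18 ALLOC][19-21 ALLOC][22-38 FREE]
Op 4: free(c) -> (freed c); heap: [0-10 ALLOC][11-18 ALLOC][19-38 FREE]
Op 5: d = malloc(12) -> d = 19; heap: [0-10 ALLOC][11-18 ALLOC][19-30 ALLOC][31-38 FREE]
Op 6: e = malloc(11) -> e = NULL; heap: [0-10 ALLOC][11-18 ALLOC][19-30 ALLOC][31-38 FREE]
free(d): d = 19 -> block [19-30 ALLOC]; mark free, coalesce with adjacent free neighbors -> [0-10 ALLOC][11-18 ALLOC][19-38 FREE]

Answer: [0-10 ALLOC][11-18 ALLOC][19-38 FREE]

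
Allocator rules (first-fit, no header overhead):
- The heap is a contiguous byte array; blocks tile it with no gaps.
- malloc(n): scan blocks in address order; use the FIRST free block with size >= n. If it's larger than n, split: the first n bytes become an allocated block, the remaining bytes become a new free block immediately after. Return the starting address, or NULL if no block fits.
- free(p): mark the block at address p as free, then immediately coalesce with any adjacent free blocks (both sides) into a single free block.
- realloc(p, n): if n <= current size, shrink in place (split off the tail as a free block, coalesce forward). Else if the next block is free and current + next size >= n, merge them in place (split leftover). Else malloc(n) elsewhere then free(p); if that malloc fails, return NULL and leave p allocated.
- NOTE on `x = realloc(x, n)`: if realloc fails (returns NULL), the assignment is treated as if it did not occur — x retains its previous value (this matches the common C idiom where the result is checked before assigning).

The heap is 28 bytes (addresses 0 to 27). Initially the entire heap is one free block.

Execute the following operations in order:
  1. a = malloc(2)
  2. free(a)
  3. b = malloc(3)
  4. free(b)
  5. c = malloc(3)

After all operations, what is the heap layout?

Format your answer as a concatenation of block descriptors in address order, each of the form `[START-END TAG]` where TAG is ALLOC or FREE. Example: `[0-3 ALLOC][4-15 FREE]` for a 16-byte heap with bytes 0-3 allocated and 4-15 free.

Op 1: a = malloc(2) -> a = 0; heap: [0-1 ALLOC][2-27 FREE]
Op 2: free(a) -> (freed a); heap: [0-27 FREE]
Op 3: b = malloc(3) -> b = 0; heap: [0-2 ALLOC][3-27 FREE]
Op 4: free(b) -> (freed b); heap: [0-27 FREE]
Op 5: c = malloc(3) -> c = 0; heap: [0-2 ALLOC][3-27 FREE]

Answer: [0-2 ALLOC][3-27 FREE]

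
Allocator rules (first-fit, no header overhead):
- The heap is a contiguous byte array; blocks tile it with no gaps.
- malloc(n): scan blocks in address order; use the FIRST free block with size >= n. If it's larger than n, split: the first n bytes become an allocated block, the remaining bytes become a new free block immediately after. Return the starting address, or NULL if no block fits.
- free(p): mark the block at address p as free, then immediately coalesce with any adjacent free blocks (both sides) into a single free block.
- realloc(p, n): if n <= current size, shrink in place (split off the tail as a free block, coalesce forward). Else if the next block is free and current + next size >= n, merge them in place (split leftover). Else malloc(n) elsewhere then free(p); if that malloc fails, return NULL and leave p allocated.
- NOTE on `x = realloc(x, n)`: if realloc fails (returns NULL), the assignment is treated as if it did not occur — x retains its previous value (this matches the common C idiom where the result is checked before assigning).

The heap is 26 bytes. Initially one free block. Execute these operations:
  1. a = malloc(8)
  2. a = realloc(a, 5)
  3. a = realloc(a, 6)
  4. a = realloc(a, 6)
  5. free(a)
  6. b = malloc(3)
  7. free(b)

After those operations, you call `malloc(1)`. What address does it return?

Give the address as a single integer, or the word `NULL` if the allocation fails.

Op 1: a = malloc(8) -> a = 0; heap: [0-7 ALLOC][8-25 FREE]
Op 2: a = realloc(a, 5) -> a = 0; heap: [0-4 ALLOC][5-25 FREE]
Op 3: a = realloc(a, 6) -> a = 0; heap: [0-5 ALLOC][6-25 FREE]
Op 4: a = realloc(a, 6) -> a = 0; heap: [0-5 ALLOC][6-25 FREE]
Op 5: free(a) -> (freed a); heap: [0-25 FREE]
Op 6: b = malloc(3) -> b = 0; heap: [0-2 ALLOC][3-25 FREE]
Op 7: free(b) -> (freed b); heap: [0-25 FREE]
malloc(1): first-fit scan over [0-25 FREE] -> 0

Answer: 0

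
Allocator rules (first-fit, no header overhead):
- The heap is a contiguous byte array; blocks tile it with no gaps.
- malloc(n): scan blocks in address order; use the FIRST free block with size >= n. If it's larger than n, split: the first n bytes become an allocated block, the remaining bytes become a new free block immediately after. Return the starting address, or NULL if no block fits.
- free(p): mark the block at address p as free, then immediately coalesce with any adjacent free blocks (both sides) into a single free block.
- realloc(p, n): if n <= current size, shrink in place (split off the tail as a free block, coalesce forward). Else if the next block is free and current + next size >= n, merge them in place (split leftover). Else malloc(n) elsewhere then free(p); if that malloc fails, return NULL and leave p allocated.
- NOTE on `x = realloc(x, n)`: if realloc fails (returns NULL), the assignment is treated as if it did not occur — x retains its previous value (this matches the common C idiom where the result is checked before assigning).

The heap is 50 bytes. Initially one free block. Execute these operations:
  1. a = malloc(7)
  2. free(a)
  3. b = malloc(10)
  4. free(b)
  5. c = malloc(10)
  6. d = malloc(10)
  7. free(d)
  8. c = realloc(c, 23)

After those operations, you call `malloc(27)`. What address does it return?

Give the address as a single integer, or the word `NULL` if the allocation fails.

Op 1: a = malloc(7) -> a = 0; heap: [0-6 ALLOC][7-49 FREE]
Op 2: free(a) -> (freed a); heap: [0-49 FREE]
Op 3: b = malloc(10) -> b = 0; heap: [0-9 ALLOC][10-49 FREE]
Op 4: free(b) -> (freed b); heap: [0-49 FREE]
Op 5: c = malloc(10) -> c = 0; heap: [0-9 ALLOC][10-49 FREE]
Op 6: d = malloc(10) -> d = 10; heap: [0-9 ALLOC][10-19 ALLOC][20-49 FREE]
Op 7: free(d) -> (freed d); heap: [0-9 ALLOC][10-49 FREE]
Op 8: c = realloc(c, 23) -> c = 0; heap: [0-22 ALLOC][23-49 FREE]
malloc(27): first-fit scan over [0-22 ALLOC][23-49 FREE] -> 23

Answer: 23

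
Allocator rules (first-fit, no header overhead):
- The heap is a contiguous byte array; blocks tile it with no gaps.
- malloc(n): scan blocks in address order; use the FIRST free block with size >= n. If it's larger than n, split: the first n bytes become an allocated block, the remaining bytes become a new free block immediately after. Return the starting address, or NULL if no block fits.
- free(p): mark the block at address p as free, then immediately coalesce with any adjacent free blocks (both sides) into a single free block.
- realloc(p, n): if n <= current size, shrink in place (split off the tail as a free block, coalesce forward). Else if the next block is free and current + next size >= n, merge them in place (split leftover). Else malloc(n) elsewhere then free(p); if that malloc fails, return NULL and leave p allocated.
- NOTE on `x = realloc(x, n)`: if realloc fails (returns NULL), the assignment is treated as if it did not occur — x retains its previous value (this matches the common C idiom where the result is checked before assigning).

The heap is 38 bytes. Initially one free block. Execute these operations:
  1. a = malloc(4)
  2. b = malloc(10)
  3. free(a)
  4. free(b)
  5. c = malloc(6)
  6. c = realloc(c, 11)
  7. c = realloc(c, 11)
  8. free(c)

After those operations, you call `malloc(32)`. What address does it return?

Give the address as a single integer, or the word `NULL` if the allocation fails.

Op 1: a = malloc(4) -> a = 0; heap: [0-3 ALLOC][4-37 FREE]
Op 2: b = malloc(10) -> b = 4; heap: [0-3 ALLOC][4-13 ALLOC][14-37 FREE]
Op 3: free(a) -> (freed a); heap: [0-3 FREE][4-13 ALLOC][14-37 FREE]
Op 4: free(b) -> (freed b); heap: [0-37 FREE]
Op 5: c = malloc(6) -> c = 0; heap: [0-5 ALLOC][6-37 FREE]
Op 6: c = realloc(c, 11) -> c = 0; heap: [0-10 ALLOC][11-37 FREE]
Op 7: c = realloc(c, 11) -> c = 0; heap: [0-10 ALLOC][11-37 FREE]
Op 8: free(c) -> (freed c); heap: [0-37 FREE]
malloc(32): first-fit scan over [0-37 FREE] -> 0

Answer: 0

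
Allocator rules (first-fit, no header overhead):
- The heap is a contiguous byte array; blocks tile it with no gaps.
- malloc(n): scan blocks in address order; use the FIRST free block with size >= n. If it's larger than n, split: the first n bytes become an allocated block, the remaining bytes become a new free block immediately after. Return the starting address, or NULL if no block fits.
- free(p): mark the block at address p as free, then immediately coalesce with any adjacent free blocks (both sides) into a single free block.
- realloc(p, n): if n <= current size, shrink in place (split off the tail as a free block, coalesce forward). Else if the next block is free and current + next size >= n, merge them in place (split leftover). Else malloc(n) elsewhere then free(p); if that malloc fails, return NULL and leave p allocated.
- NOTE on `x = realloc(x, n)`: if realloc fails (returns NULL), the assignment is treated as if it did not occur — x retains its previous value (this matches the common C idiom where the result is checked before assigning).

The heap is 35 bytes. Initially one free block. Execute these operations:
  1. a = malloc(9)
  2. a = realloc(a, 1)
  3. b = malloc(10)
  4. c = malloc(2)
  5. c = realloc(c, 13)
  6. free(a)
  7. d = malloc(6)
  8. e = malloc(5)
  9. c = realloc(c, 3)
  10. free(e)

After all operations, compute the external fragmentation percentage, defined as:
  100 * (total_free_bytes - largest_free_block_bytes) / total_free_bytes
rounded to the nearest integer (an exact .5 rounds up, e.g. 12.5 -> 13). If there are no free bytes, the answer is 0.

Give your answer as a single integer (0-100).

Op 1: a = malloc(9) -> a = 0; heap: [0-8 ALLOC][9-34 FREE]
Op 2: a = realloc(a, 1) -> a = 0; heap: [0-0 ALLOC][1-34 FREE]
Op 3: b = malloc(10) -> b = 1; heap: [0-0 ALLOC][1-10 ALLOC][11-34 FREE]
Op 4: c = malloc(2) -> c = 11; heap: [0-0 ALLOC][1-10 ALLOC][11-12 ALLOC][13-34 FREE]
Op 5: c = realloc(c, 13) -> c = 11; heap: [0-0 ALLOC][1-10 ALLOC][11-23 ALLOC][24-34 FREE]
Op 6: free(a) -> (freed a); heap: [0-0 FREE][1-10 ALLOC][11-23 ALLOC][24-34 FREE]
Op 7: d = malloc(6) -> d = 24; heap: [0-0 FREE][1-10 ALLOC][11-23 ALLOC][24-29 ALLOC][30-34 FREE]
Op 8: e = malloc(5) -> e = 30; heap: [0-0 FREE][1-10 ALLOC][11-23 ALLOC][24-29 ALLOC][30-34 ALLOC]
Op 9: c = realloc(c, 3) -> c = 11; heap: [0-0 FREE][1-10 ALLOC][11-13 ALLOC][14-23 FREE][24-29 ALLOC][30-34 ALLOC]
Op 10: free(e) -> (freed e); heap: [0-0 FREE][1-10 ALLOC][11-13 ALLOC][14-23 FREE][24-29 ALLOC][30-34 FREE]
Free blocks: [1 10 5] total_free=16 largest=10 -> 100*(16-10)/16 = 600/16 = 37.5 -> rounds to 38

Answer: 38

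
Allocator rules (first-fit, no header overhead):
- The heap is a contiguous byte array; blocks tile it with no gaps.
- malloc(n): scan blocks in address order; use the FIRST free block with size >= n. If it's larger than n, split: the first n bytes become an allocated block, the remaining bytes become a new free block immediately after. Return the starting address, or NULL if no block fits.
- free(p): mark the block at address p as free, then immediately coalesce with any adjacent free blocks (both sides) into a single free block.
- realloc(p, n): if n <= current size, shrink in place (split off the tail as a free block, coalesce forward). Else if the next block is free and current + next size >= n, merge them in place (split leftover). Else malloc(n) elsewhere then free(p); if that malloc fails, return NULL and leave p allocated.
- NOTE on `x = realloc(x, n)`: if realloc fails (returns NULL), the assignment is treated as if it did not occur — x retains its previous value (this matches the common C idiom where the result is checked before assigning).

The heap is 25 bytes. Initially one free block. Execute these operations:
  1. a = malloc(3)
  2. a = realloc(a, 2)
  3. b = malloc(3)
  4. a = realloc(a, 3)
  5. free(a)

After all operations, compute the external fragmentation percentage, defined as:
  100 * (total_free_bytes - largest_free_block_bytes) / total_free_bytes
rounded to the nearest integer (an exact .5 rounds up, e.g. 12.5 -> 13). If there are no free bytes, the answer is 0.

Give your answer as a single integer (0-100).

Op 1: a = malloc(3) -> a = 0; heap: [0-2 ALLOC][3-24 FREE]
Op 2: a = realloc(a, 2) -> a = 0; heap: [0-1 ALLOC][2-24 FREE]
Op 3: b = malloc(3) -> b = 2; heap: [0-1 ALLOC][2-4 ALLOC][5-24 FREE]
Op 4: a = realloc(a, 3) -> a = 5; heap: [0-1 FREE][2-4 ALLOC][5-7 ALLOC][8-24 FREE]
Op 5: free(a) -> (freed a); heap: [0-1 FREE][2-4 ALLOC][5-24 FREE]
Free blocks: [2 20] total_free=22 largest=20 -> 100*(22-20)/22 = 200/22 ≈ 9.091 -> rounds to 9

Answer: 9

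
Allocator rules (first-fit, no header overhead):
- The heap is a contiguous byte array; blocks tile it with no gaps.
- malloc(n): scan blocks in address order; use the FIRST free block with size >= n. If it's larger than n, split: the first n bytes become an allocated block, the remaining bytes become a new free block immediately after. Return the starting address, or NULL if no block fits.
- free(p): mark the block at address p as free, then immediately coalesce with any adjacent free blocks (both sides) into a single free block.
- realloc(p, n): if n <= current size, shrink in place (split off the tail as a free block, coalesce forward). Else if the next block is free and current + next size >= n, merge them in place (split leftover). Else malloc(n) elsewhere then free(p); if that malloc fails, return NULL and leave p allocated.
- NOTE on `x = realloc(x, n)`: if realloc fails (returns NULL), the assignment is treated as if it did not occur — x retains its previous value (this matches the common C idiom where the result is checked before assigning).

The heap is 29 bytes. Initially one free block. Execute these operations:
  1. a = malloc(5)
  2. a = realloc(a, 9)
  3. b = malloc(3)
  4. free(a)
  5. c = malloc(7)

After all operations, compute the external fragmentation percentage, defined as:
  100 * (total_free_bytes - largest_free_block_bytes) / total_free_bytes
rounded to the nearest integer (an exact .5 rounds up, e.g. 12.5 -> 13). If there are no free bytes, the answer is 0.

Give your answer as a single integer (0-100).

Op 1: a = malloc(5) -> a = 0; heap: [0-4 ALLOC][5-28 FREE]
Op 2: a = realloc(a, 9) -> a = 0; heap: [0-8 ALLOC][9-28 FREE]
Op 3: b = malloc(3) -> b = 9; heap: [0-8 ALLOC][9-11 ALLOC][12-28 FREE]
Op 4: free(a) -> (freed a); heap: [0-8 FREE][9-11 ALLOC][12-28 FREE]
Op 5: c = malloc(7) -> c = 0; heap: [0-6 ALLOC][7-8 FREE][9-11 ALLOC][12-28 FREE]
Free blocks: [2 17] total_free=19 largest=17 -> 100*(19-17)/19 = 200/19 ≈ 10.526 -> rounds to 11

Answer: 11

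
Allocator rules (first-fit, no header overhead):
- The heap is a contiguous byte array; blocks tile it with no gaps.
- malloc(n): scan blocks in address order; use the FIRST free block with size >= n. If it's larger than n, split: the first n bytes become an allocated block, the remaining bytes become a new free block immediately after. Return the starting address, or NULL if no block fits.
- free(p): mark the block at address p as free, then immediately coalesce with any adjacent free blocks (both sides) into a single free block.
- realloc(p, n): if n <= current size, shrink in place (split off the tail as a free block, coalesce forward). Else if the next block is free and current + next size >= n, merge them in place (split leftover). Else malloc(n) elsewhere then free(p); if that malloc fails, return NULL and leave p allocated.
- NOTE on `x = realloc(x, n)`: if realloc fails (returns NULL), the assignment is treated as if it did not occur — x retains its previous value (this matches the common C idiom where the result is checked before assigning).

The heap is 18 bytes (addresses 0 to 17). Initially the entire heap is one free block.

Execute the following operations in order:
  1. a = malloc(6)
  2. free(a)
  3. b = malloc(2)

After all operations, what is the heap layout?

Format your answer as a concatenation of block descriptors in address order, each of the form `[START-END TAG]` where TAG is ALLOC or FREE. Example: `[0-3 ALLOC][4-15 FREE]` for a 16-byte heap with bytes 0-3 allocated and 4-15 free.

Op 1: a = malloc(6) -> a = 0; heap: [0-5 ALLOC][6-17 FREE]
Op 2: free(a) -> (freed a); heap: [0-17 FREE]
Op 3: b = malloc(2) -> b = 0; heap: [0-1 ALLOC][2-17 FREE]

Answer: [0-1 ALLOC][2-17 FREE]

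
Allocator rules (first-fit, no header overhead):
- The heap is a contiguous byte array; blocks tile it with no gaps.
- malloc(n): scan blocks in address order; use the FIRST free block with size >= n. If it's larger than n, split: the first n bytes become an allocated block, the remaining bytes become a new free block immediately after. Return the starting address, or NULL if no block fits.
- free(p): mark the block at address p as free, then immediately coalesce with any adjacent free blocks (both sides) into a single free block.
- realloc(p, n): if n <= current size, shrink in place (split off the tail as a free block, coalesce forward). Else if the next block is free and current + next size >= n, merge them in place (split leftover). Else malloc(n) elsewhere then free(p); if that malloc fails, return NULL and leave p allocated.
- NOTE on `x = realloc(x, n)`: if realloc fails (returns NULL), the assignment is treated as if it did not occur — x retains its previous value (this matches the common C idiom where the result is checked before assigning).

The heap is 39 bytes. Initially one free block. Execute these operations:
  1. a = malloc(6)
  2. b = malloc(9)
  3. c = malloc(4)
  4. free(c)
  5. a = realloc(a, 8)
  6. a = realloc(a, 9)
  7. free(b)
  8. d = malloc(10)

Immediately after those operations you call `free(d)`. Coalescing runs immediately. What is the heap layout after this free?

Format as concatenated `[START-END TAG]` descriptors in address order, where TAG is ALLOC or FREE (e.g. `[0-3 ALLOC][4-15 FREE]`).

Answer: [0-14 FREE][15-23 ALLOC][24-38 FREE]

Derivation:
Op 1: a = malloc(6) -> a = 0; heap: [0-5 ALLOC][6-38 FREE]
Op 2: b = malloc(9) -> b = 6; heap: [0-5 ALLOC][6-14 ALLOC][15-38 FREE]
Op 3: c = malloc(4) -> c = 15; heap: [0-5 ALLOC][6-14 ALLOC][15-18 ALLOC][19-38 FREE]
Op 4: free(c) -> (freed c); heap: [0-5 ALLOC][6-14 ALLOC][15-38 FREE]
Op 5: a = realloc(a, 8) -> a = 15; heap: [0-5 FREE][6-14 ALLOC][15-22 ALLOC][23-38 FREE]
Op 6: a = realloc(a, 9) -> a = 15; heap: [0-5 FREE][6-14 ALLOC][15-23 ALLOC][24-38 FREE]
Op 7: free(b) -> (freed b); heap: [0-14 FREE][15-23 ALLOC][24-38 FREE]
Op 8: d = malloc(10) -> d = 0; heap: [0-9 ALLOC][10-14 FREE][15-23 ALLOC][24-38 FREE]
free(d): d = 0 -> block [0-9 ALLOC]; mark free, coalesce with adjacent free neighbors -> [0-14 FREE][15-23 ALLOC][24-38 FREE]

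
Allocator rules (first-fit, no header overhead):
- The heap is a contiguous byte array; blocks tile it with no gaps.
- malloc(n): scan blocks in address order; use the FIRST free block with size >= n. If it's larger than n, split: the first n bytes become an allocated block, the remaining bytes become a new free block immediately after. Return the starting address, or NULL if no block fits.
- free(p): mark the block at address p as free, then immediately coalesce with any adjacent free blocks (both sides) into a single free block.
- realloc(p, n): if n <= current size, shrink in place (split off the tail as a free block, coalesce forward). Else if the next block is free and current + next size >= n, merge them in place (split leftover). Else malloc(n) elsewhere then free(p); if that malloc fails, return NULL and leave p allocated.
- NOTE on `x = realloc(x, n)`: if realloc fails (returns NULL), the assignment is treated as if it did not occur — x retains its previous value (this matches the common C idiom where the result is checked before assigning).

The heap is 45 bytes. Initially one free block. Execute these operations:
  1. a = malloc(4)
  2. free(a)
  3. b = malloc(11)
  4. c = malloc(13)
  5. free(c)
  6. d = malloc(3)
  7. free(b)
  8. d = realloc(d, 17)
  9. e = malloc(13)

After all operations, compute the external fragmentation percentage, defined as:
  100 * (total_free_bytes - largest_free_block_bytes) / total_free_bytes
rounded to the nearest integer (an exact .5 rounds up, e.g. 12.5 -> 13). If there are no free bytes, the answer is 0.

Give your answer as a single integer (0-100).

Op 1: a = malloc(4) -> a = 0; heap: [0-3 ALLOC][4-44 FREE]
Op 2: free(a) -> (freed a); heap: [0-44 FREE]
Op 3: b = malloc(11) -> b = 0; heap: [0-10 ALLOC][11-44 FREE]
Op 4: c = malloc(13) -> c = 11; heap: [0-10 ALLOC][11-23 ALLOC][24-44 FREE]
Op 5: free(c) -> (freed c); heap: [0-10 ALLOC][11-44 FREE]
Op 6: d = malloc(3) -> d = 11; heap: [0-10 ALLOC][11-13 ALLOC][14-44 FREE]
Op 7: free(b) -> (freed b); heap: [0-10 FREE][11-13 ALLOC][14-44 FREE]
Op 8: d = realloc(d, 17) -> d = 11; heap: [0-10 FREE][11-27 ALLOC][28-44 FREE]
Op 9: e = malloc(13) -> e = 28; heap: [0-10 FREE][11-27 ALLOC][28-40 ALLOC][41-44 FREE]
Free blocks: [11 4] total_free=15 largest=11 -> 100*(15-11)/15 = 400/15 ≈ 26.667 -> rounds to 27

Answer: 27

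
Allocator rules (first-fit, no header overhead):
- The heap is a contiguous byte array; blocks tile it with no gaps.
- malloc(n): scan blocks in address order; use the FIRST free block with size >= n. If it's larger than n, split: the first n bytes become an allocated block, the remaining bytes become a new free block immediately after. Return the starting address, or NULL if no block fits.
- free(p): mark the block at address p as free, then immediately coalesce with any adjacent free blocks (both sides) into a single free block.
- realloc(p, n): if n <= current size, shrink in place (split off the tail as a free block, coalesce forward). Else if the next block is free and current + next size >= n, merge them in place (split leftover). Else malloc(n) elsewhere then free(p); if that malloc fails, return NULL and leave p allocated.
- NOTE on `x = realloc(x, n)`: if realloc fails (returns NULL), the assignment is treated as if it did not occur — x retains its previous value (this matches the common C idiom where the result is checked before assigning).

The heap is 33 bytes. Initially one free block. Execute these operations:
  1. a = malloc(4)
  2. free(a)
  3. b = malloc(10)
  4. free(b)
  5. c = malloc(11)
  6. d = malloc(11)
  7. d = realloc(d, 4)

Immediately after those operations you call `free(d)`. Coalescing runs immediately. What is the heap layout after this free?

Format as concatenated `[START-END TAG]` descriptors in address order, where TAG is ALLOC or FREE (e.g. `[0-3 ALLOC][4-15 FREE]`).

Op 1: a = malloc(4) -> a = 0; heap: [0-3 ALLOC][4-32 FREE]
Op 2: free(a) -> (freed a); heap: [0-32 FREE]
Op 3: b = malloc(10) -> b = 0; heap: [0-9 ALLOC][10-32 FREE]
Op 4: free(b) -> (freed b); heap: [0-32 FREE]
Op 5: c = malloc(11) -> c = 0; heap: [0-10 ALLOC][11-32 FREE]
Op 6: d = malloc(11) -> d = 11; heap: [0-10 ALLOC][11-21 ALLOC][22-32 FREE]
Op 7: d = realloc(d, 4) -> d = 11; heap: [0-10 ALLOC][11-14 ALLOC][15-32 FREE]
free(d): d = 11 -> block [11-14 ALLOC]; mark free, coalesce with adjacent free neighbors -> [0-10 ALLOC][11-32 FREE]

Answer: [0-10 ALLOC][11-32 FREE]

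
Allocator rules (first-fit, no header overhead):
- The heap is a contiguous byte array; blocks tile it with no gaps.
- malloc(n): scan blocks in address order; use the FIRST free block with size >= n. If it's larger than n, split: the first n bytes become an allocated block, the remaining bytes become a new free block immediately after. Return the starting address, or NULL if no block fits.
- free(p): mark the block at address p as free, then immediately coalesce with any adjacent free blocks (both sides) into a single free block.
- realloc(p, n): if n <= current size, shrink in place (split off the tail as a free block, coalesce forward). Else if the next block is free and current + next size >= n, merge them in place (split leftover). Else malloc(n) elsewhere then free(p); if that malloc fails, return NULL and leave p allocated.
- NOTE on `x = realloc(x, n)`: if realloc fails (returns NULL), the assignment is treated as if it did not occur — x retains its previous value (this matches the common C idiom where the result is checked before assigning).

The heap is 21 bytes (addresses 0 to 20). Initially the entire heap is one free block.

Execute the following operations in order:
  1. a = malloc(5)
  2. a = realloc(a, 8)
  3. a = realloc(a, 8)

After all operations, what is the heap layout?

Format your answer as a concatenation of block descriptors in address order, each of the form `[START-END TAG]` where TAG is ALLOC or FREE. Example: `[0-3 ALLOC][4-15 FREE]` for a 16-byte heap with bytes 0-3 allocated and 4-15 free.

Answer: [0-7 ALLOC][8-20 FREE]

Derivation:
Op 1: a = malloc(5) -> a = 0; heap: [0-4 ALLOC][5-20 FREE]
Op 2: a = realloc(a, 8) -> a = 0; heap: [0-7 ALLOC][8-20 FREE]
Op 3: a = realloc(a, 8) -> a = 0; heap: [0-7 ALLOC][8-20 FREE]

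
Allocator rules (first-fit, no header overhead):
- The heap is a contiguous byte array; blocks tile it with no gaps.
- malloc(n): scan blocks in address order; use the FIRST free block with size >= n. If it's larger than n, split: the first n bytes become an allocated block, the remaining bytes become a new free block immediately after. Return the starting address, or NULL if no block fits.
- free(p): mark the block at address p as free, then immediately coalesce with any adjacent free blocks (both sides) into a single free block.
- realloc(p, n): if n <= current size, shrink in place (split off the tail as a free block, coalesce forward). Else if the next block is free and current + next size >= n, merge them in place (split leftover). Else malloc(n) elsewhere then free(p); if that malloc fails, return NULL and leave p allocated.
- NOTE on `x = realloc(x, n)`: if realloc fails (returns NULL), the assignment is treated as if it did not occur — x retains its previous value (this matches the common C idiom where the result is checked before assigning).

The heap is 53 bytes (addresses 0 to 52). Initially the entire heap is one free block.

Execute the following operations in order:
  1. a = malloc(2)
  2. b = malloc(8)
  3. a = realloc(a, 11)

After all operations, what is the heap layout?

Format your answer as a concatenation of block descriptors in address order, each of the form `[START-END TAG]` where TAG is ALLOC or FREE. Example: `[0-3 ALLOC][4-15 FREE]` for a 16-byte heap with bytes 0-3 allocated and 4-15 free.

Answer: [0-1 FREE][2-9 ALLOC][10-20 ALLOC][21-52 FREE]

Derivation:
Op 1: a = malloc(2) -> a = 0; heap: [0-1 ALLOC][2-52 FREE]
Op 2: b = malloc(8) -> b = 2; heap: [0-1 ALLOC][2-9 ALLOC][10-52 FREE]
Op 3: a = realloc(a, 11) -> a = 10; heap: [0-1 FREE][2-9 ALLOC][10-20 ALLOC][21-52 FREE]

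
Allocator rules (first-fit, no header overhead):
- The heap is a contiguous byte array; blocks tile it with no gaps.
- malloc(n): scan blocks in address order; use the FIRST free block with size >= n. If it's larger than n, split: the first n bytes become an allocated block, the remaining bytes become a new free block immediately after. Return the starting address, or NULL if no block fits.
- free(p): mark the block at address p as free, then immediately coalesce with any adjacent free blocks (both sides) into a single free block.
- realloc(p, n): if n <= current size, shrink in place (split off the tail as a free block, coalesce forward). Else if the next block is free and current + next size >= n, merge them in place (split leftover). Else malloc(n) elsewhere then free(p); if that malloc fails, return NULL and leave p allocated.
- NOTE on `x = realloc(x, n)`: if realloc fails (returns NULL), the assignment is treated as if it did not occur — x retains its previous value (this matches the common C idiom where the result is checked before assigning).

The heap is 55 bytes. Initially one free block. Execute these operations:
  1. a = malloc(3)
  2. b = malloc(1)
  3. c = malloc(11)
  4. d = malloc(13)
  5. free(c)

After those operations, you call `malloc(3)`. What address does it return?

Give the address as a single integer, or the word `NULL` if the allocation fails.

Op 1: a = malloc(3) -> a = 0; heap: [0-2 ALLOC][3-54 FREE]
Op 2: b = malloc(1) -> b = 3; heap: [0-2 ALLOC][3-3 ALLOC][4-54 FREE]
Op 3: c = malloc(11) -> c = 4; heap: [0-2 ALLOC][3-3 ALLOC][4-14 ALLOC][15-54 FREE]
Op 4: d = malloc(13) -> d = 15; heap: [0-2 ALLOC][3-3 ALLOC][4-14 ALLOC][15-27 ALLOC][28-54 FREE]
Op 5: free(c) -> (freed c); heap: [0-2 ALLOC][3-3 ALLOC][4-14 FREE][15-27 ALLOC][28-54 FREE]
malloc(3): first-fit scan over [0-2 ALLOC][3-3 ALLOC][4-14 FREE][15-27 ALLOC][28-54 FREE] -> 4

Answer: 4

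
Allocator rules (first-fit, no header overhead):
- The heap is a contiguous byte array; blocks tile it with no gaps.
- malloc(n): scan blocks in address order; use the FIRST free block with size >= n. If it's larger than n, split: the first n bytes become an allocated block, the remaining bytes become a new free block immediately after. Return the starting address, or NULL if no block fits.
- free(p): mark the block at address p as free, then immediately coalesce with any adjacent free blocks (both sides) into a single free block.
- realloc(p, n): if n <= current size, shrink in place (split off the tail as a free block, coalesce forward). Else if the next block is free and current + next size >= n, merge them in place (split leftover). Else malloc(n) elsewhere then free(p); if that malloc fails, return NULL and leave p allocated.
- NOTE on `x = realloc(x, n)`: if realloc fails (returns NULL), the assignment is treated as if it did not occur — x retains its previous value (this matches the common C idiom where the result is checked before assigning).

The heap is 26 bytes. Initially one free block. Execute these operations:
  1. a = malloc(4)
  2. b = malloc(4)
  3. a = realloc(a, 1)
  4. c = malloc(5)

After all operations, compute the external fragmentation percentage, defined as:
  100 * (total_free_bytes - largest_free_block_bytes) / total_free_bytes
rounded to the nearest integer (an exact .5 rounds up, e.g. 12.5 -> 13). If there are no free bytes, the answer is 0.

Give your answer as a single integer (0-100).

Answer: 19

Derivation:
Op 1: a = malloc(4) -> a = 0; heap: [0-3 ALLOC][4-25 FREE]
Op 2: b = malloc(4) -> b = 4; heap: [0-3 ALLOC][4-7 ALLOC][8-25 FREE]
Op 3: a = realloc(a, 1) -> a = 0; heap: [0-0 ALLOC][1-3 FREE][4-7 ALLOC][8-25 FREE]
Op 4: c = malloc(5) -> c = 8; heap: [0-0 ALLOC][1-3 FREE][4-7 ALLOC][8-12 ALLOC][13-25 FREE]
Free blocks: [3 13] total_free=16 largest=13 -> 100*(16-13)/16 = 300/16 = 18.75 -> rounds to 19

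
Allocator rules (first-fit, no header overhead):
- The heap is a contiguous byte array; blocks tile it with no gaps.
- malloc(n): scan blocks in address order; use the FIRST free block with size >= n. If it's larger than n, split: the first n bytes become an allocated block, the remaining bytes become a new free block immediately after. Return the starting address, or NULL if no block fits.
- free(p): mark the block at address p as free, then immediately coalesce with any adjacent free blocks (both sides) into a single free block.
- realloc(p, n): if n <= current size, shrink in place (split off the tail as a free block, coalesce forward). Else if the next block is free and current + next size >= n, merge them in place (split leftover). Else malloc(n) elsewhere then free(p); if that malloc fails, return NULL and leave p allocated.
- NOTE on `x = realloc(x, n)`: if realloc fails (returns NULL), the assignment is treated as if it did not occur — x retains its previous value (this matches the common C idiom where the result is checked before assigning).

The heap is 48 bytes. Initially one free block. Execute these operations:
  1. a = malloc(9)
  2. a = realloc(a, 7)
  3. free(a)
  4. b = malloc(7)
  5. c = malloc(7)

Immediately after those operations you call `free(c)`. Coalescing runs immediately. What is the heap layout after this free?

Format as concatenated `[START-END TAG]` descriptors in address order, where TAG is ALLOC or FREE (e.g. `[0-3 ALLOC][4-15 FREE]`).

Answer: [0-6 ALLOC][7-47 FREE]

Derivation:
Op 1: a = malloc(9) -> a = 0; heap: [0-8 ALLOC][9-47 FREE]
Op 2: a = realloc(a, 7) -> a = 0; heap: [0-6 ALLOC][7-47 FREE]
Op 3: free(a) -> (freed a); heap: [0-47 FREE]
Op 4: b = malloc(7) -> b = 0; heap: [0-6 ALLOC][7-47 FREE]
Op 5: c = malloc(7) -> c = 7; heap: [0-6 ALLOC][7-13 ALLOC][14-47 FREE]
free(c): c = 7 -> block [7-13 ALLOC]; mark free, coalesce with adjacent free neighbors -> [0-6 ALLOC][7-47 FREE]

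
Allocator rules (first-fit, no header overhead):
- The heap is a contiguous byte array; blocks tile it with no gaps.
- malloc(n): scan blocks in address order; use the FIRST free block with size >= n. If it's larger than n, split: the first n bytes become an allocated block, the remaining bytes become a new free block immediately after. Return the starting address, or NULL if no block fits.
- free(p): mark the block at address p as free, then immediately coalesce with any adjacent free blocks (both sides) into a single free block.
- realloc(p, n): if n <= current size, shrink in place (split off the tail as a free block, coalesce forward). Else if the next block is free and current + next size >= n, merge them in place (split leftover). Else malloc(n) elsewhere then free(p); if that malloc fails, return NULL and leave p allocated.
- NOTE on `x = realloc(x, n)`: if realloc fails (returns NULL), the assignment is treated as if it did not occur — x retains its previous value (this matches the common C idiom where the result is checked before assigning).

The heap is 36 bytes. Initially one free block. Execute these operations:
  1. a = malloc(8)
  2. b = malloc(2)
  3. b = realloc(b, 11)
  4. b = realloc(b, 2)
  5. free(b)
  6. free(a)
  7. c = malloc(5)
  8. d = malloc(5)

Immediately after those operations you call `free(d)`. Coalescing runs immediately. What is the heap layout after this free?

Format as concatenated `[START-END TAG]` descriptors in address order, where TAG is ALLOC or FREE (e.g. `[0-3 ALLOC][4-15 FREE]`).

Op 1: a = malloc(8) -> a = 0; heap: [0-7 ALLOC][8-35 FREE]
Op 2: b = malloc(2) -> b = 8; heap: [0-7 ALLOC][8-9 ALLOC][10-35 FREE]
Op 3: b = realloc(b, 11) -> b = 8; heap: [0-7 ALLOC][8-18 ALLOC][19-35 FREE]
Op 4: b = realloc(b, 2) -> b = 8; heap: [0-7 ALLOC][8-9 ALLOC][10-35 FREE]
Op 5: free(b) -> (freed b); heap: [0-7 ALLOC][8-35 FREE]
Op 6: free(a) -> (freed a); heap: [0-35 FREE]
Op 7: c = malloc(5) -> c = 0; heap: [0-4 ALLOC][5-35 FREE]
Op 8: d = malloc(5) -> d = 5; heap: [0-4 ALLOC][5-9 ALLOC][10-35 FREE]
free(d): d = 5 -> block [5-9 ALLOC]; mark free, coalesce with adjacent free neighbors -> [0-4 ALLOC][5-35 FREE]

Answer: [0-4 ALLOC][5-35 FREE]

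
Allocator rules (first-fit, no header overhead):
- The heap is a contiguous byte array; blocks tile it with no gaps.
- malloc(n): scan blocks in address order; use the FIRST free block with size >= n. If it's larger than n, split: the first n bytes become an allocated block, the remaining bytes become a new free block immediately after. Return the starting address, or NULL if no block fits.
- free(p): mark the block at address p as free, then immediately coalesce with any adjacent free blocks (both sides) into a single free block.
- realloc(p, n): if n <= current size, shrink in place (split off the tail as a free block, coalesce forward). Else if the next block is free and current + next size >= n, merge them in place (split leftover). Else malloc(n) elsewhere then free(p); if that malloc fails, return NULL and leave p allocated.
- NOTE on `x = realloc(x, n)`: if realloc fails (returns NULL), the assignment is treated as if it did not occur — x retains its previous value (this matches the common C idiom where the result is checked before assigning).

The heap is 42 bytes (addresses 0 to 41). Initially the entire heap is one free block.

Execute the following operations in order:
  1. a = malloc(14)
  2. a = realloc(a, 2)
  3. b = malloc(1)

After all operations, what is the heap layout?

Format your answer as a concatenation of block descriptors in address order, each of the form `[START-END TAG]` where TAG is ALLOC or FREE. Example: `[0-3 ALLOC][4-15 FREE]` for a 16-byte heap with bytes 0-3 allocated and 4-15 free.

Answer: [0-1 ALLOC][2-2 ALLOC][3-41 FREE]

Derivation:
Op 1: a = malloc(14) -> a = 0; heap: [0-13 ALLOC][14-41 FREE]
Op 2: a = realloc(a, 2) -> a = 0; heap: [0-1 ALLOC][2-41 FREE]
Op 3: b = malloc(1) -> b = 2; heap: [0-1 ALLOC][2-2 ALLOC][3-41 FREE]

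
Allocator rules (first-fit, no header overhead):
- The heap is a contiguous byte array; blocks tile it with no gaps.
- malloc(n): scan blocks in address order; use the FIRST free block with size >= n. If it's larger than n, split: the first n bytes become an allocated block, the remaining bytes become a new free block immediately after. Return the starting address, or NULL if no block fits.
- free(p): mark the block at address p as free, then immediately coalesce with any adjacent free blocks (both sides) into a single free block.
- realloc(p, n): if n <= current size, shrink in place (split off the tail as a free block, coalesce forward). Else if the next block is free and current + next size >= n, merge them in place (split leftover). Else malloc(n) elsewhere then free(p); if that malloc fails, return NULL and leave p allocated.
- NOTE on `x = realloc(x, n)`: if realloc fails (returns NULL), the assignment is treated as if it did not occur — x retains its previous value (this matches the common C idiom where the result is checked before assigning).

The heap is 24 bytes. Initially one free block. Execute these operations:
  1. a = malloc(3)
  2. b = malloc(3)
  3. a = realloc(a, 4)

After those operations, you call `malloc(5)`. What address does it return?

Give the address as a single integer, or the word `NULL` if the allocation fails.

Answer: 10

Derivation:
Op 1: a = malloc(3) -> a = 0; heap: [0-2 ALLOC][3-23 FREE]
Op 2: b = malloc(3) -> b = 3; heap: [0-2 ALLOC][3-5 ALLOC][6-23 FREE]
Op 3: a = realloc(a, 4) -> a = 6; heap: [0-2 FREE][3-5 ALLOC][6-9 ALLOC][10-23 FREE]
malloc(5): first-fit scan over [0-2 FREE][3-5 ALLOC][6-9 ALLOC][10-23 FREE] -> 10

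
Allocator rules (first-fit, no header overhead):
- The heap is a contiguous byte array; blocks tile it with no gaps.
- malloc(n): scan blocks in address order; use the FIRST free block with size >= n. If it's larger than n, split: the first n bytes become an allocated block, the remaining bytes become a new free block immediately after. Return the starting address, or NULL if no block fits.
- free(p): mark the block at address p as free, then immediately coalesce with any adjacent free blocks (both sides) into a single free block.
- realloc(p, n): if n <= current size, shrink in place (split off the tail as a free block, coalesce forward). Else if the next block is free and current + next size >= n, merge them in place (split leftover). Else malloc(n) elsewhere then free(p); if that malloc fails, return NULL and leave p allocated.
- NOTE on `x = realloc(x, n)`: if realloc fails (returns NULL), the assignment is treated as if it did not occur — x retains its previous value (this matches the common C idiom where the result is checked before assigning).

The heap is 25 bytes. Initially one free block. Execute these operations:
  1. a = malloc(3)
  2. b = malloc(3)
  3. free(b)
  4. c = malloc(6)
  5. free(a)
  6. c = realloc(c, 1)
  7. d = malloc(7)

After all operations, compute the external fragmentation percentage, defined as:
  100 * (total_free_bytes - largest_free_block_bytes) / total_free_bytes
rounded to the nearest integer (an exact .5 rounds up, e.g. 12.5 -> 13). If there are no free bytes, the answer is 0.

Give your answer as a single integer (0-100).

Answer: 18

Derivation:
Op 1: a = malloc(3) -> a = 0; heap: [0-2 ALLOC][3-24 FREE]
Op 2: b = malloc(3) -> b = 3; heap: [0-2 ALLOC][3-5 ALLOC][6-24 FREE]
Op 3: free(b) -> (freed b); heap: [0-2 ALLOC][3-24 FREE]
Op 4: c = malloc(6) -> c = 3; heap: [0-2 ALLOC][3-8 ALLOC][9-24 FREE]
Op 5: free(a) -> (freed a); heap: [0-2 FREE][3-8 ALLOC][9-24 FREE]
Op 6: c = realloc(c, 1) -> c = 3; heap: [0-2 FREE][3-3 ALLOC][4-24 FREE]
Op 7: d = malloc(7) -> d = 4; heap: [0-2 FREE][3-3 ALLOC][4-10 ALLOC][11-24 FREE]
Free blocks: [3 14] total_free=17 largest=14 -> 100*(17-14)/17 = 300/17 ≈ 17.647 -> rounds to 18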